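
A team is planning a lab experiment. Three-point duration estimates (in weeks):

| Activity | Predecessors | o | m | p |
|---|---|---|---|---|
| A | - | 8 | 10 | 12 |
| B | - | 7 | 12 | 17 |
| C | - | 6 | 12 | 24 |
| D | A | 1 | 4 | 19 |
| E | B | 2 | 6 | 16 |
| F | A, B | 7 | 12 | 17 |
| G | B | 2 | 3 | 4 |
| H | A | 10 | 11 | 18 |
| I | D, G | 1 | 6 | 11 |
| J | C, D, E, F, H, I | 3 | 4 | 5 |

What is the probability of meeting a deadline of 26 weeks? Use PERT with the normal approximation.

0.200

te_A = (8 + 4·10 + 12)/6 = 60/6 = 10; σ²_A = ((12−8)/6)² = 0.444
te_B = (7 + 4·12 + 17)/6 = 72/6 = 12; σ²_B = ((17−7)/6)² = 2.778
te_C = (6 + 4·12 + 24)/6 = 78/6 = 13; σ²_C = ((24−6)/6)² = 9.000
te_D = (1 + 4·4 + 19)/6 = 36/6 = 6; σ²_D = ((19−1)/6)² = 9.000
te_E = (2 + 4·6 + 16)/6 = 42/6 = 7; σ²_E = ((16−2)/6)² = 5.444
te_F = (7 + 4·12 + 17)/6 = 72/6 = 12; σ²_F = ((17−7)/6)² = 2.778
te_G = (2 + 4·3 + 4)/6 = 18/6 = 3; σ²_G = ((4−2)/6)² = 0.111
te_H = (10 + 4·11 + 18)/6 = 72/6 = 12; σ²_H = ((18−10)/6)² = 1.778
te_I = (1 + 4·6 + 11)/6 = 36/6 = 6; σ²_I = ((11−1)/6)² = 2.778
te_J = (3 + 4·4 + 5)/6 = 24/6 = 4; σ²_J = ((5−3)/6)² = 0.111

Forward pass:
ES_A = 0; EF_A = 10
ES_B = 0; EF_B = 12
ES_C = 0; EF_C = 13
ES_D = 10; EF_D = 10+6 = 16
ES_E = 12; EF_E = 12+7 = 19
ES_F = max(EF_A=10, EF_B=12) = 12; EF_F = 12+12 = 24
ES_G = 12; EF_G = 12+3 = 15
ES_H = 10; EF_H = 10+12 = 22
ES_I = max(EF_D=16, EF_G=15) = 16; EF_I = 16+6 = 22
ES_J = max(EF_C=13, EF_D=16, EF_E=19, EF_F=24, EF_H=22, EF_I=22) = 24; EF_J = 24+4 = 28
Expected project duration μ = 28 weeks. Critical path: B → F → J.

Variance along critical path = 2.778 + 2.778 + 0.111 = 5.667; σ = √5.667 = 2.380 weeks.
Z = (26 − 28) / 2.380 = -0.840
P(T ≤ 26) = Φ(-0.840) ≈ 0.200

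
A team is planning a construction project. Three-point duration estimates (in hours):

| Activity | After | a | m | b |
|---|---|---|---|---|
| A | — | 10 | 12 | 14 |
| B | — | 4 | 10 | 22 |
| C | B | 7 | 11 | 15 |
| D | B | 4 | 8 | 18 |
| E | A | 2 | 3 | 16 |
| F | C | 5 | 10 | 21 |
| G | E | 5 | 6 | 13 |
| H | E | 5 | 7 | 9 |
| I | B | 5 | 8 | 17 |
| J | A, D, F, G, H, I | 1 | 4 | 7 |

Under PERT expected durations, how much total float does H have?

te_A = (10 + 4·12 + 14)/6 = 72/6 = 12
te_B = (4 + 4·10 + 22)/6 = 66/6 = 11
te_C = (7 + 4·11 + 15)/6 = 66/6 = 11
te_D = (4 + 4·8 + 18)/6 = 54/6 = 9
te_E = (2 + 4·3 + 16)/6 = 30/6 = 5
te_F = (5 + 4·10 + 21)/6 = 66/6 = 11
te_G = (5 + 4·6 + 13)/6 = 42/6 = 7
te_H = (5 + 4·7 + 9)/6 = 42/6 = 7
te_I = (5 + 4·8 + 17)/6 = 54/6 = 9
te_J = (1 + 4·4 + 7)/6 = 24/6 = 4

Forward pass:
ES_A = 0; EF_A = 12
ES_B = 0; EF_B = 11
ES_C = 11; EF_C = 11+11 = 22
ES_D = 11; EF_D = 11+9 = 20
ES_E = 12; EF_E = 12+5 = 17
ES_F = 22; EF_F = 22+11 = 33
ES_G = 17; EF_G = 17+7 = 24
ES_H = 17; EF_H = 17+7 = 24
ES_I = 11; EF_I = 11+9 = 20
ES_J = max(EF_A=12, EF_D=20, EF_F=33, EF_G=24, EF_H=24, EF_I=20) = 33; EF_J = 33+4 = 37
Expected project duration μ = 37 hours. Critical path: B → C → F → J.

Backward pass:
LF_J = 37; LS_J = 37−4 = 33
LF_I = LS_J = 33; LS_I = 33−9 = 24
LF_H = LS_J = 33; LS_H = 33−7 = 26
LF_G = LS_J = 33; LS_G = 33−7 = 26
LF_F = LS_J = 33; LS_F = 33−11 = 22
LF_E = min(LS_G=26, LS_H=26) = 26; LS_E = 26−5 = 21
LF_D = LS_J = 33; LS_D = 33−9 = 24
LF_C = LS_F = 22; LS_C = 22−11 = 11
LF_B = min(LS_C=11, LS_D=24, LS_I=24) = 11; LS_B = 11−11 = 0
LF_A = min(LS_E=21, LS_J=33) = 21; LS_A = 21−12 = 9
Slack_H = LS_H − ES_H = 26 − 17 = 9

9 hours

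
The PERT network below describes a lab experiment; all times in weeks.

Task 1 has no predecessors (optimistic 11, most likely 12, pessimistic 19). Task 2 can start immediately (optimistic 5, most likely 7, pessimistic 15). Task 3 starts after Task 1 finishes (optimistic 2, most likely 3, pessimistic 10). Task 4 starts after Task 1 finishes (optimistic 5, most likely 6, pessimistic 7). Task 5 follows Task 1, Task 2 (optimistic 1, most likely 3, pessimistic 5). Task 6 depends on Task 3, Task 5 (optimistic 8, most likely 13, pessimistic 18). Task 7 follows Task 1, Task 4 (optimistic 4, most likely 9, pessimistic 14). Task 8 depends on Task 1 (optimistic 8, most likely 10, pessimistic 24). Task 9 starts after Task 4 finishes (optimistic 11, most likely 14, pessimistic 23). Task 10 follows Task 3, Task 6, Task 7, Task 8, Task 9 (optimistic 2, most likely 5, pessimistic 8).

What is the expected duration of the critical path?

39 weeks

te_Task 1 = (11 + 4·12 + 19)/6 = 78/6 = 13
te_Task 2 = (5 + 4·7 + 15)/6 = 48/6 = 8
te_Task 3 = (2 + 4·3 + 10)/6 = 24/6 = 4
te_Task 4 = (5 + 4·6 + 7)/6 = 36/6 = 6
te_Task 5 = (1 + 4·3 + 5)/6 = 18/6 = 3
te_Task 6 = (8 + 4·13 + 18)/6 = 78/6 = 13
te_Task 7 = (4 + 4·9 + 14)/6 = 54/6 = 9
te_Task 8 = (8 + 4·10 + 24)/6 = 72/6 = 12
te_Task 9 = (11 + 4·14 + 23)/6 = 90/6 = 15
te_Task 10 = (2 + 4·5 + 8)/6 = 30/6 = 5

Forward pass:
ES_Task 1 = 0; EF_Task 1 = 13
ES_Task 2 = 0; EF_Task 2 = 8
ES_Task 3 = 13; EF_Task 3 = 13+4 = 17
ES_Task 4 = 13; EF_Task 4 = 13+6 = 19
ES_Task 5 = max(EF_Task 1=13, EF_Task 2=8) = 13; EF_Task 5 = 13+3 = 16
ES_Task 6 = max(EF_Task 3=17, EF_Task 5=16) = 17; EF_Task 6 = 17+13 = 30
ES_Task 7 = max(EF_Task 1=13, EF_Task 4=19) = 19; EF_Task 7 = 19+9 = 28
ES_Task 8 = 13; EF_Task 8 = 13+12 = 25
ES_Task 9 = 19; EF_Task 9 = 19+15 = 34
ES_Task 10 = max(EF_Task 3=17, EF_Task 6=30, EF_Task 7=28, EF_Task 8=25, EF_Task 9=34) = 34; EF_Task 10 = 34+5 = 39
Expected project duration μ = 39 weeks. Critical path: Task 1 → Task 4 → Task 9 → Task 10.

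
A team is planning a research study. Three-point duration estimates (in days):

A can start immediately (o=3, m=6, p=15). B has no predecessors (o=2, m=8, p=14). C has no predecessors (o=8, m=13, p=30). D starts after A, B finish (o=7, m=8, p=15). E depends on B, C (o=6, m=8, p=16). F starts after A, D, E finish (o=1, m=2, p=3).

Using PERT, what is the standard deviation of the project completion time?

4.04 days

te_A = (3 + 4·6 + 15)/6 = 42/6 = 7; σ²_A = ((15−3)/6)² = 4.000
te_B = (2 + 4·8 + 14)/6 = 48/6 = 8; σ²_B = ((14−2)/6)² = 4.000
te_C = (8 + 4·13 + 30)/6 = 90/6 = 15; σ²_C = ((30−8)/6)² = 13.444
te_D = (7 + 4·8 + 15)/6 = 54/6 = 9; σ²_D = ((15−7)/6)² = 1.778
te_E = (6 + 4·8 + 16)/6 = 54/6 = 9; σ²_E = ((16−6)/6)² = 2.778
te_F = (1 + 4·2 + 3)/6 = 12/6 = 2; σ²_F = ((3−1)/6)² = 0.111

Forward pass:
ES_A = 0; EF_A = 7
ES_B = 0; EF_B = 8
ES_C = 0; EF_C = 15
ES_D = max(EF_A=7, EF_B=8) = 8; EF_D = 8+9 = 17
ES_E = max(EF_B=8, EF_C=15) = 15; EF_E = 15+9 = 24
ES_F = max(EF_A=7, EF_D=17, EF_E=24) = 24; EF_F = 24+2 = 26
Expected project duration μ = 26 days. Critical path: C → E → F.

Variance along critical path = 13.444 + 2.778 + 0.111 = 16.333
σ = √16.333 = 4.041 days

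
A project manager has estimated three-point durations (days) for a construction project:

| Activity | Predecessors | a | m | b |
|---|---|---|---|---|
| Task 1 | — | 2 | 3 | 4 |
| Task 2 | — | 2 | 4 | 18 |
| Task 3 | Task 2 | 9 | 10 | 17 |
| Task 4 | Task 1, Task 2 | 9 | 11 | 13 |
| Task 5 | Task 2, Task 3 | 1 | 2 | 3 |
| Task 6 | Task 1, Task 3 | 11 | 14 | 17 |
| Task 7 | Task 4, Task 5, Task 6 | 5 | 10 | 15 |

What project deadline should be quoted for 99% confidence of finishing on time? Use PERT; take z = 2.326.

te_Task 1 = (2 + 4·3 + 4)/6 = 18/6 = 3; σ²_Task 1 = ((4−2)/6)² = 0.111
te_Task 2 = (2 + 4·4 + 18)/6 = 36/6 = 6; σ²_Task 2 = ((18−2)/6)² = 7.111
te_Task 3 = (9 + 4·10 + 17)/6 = 66/6 = 11; σ²_Task 3 = ((17−9)/6)² = 1.778
te_Task 4 = (9 + 4·11 + 13)/6 = 66/6 = 11; σ²_Task 4 = ((13−9)/6)² = 0.444
te_Task 5 = (1 + 4·2 + 3)/6 = 12/6 = 2; σ²_Task 5 = ((3−1)/6)² = 0.111
te_Task 6 = (11 + 4·14 + 17)/6 = 84/6 = 14; σ²_Task 6 = ((17−11)/6)² = 1.000
te_Task 7 = (5 + 4·10 + 15)/6 = 60/6 = 10; σ²_Task 7 = ((15−5)/6)² = 2.778

Forward pass:
ES_Task 1 = 0; EF_Task 1 = 3
ES_Task 2 = 0; EF_Task 2 = 6
ES_Task 3 = 6; EF_Task 3 = 6+11 = 17
ES_Task 4 = max(EF_Task 1=3, EF_Task 2=6) = 6; EF_Task 4 = 6+11 = 17
ES_Task 5 = max(EF_Task 2=6, EF_Task 3=17) = 17; EF_Task 5 = 17+2 = 19
ES_Task 6 = max(EF_Task 1=3, EF_Task 3=17) = 17; EF_Task 6 = 17+14 = 31
ES_Task 7 = max(EF_Task 4=17, EF_Task 5=19, EF_Task 6=31) = 31; EF_Task 7 = 31+10 = 41
Expected project duration μ = 41 days. Critical path: Task 2 → Task 3 → Task 6 → Task 7.

Variance along critical path = 7.111 + 1.778 + 1.000 + 2.778 = 12.667; σ = 3.559 days.
D = μ + z·σ = 41 + 2.326·3.559 = 49.3 days

49.3 days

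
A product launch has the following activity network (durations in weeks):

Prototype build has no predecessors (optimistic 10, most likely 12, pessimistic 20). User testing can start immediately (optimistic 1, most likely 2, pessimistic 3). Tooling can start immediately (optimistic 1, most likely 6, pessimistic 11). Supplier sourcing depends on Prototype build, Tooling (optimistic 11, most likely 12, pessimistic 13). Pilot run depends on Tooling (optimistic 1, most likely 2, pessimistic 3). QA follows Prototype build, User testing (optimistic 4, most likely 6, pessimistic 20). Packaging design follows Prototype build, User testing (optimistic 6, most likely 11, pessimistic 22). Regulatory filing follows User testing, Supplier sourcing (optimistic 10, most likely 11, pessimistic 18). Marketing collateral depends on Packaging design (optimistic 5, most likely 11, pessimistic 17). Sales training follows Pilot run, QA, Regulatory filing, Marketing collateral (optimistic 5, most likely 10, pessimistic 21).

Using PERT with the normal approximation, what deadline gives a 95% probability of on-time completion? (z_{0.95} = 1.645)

te_Prototype build = (10 + 4·12 + 20)/6 = 78/6 = 13; σ²_Prototype build = ((20−10)/6)² = 2.778
te_User testing = (1 + 4·2 + 3)/6 = 12/6 = 2; σ²_User testing = ((3−1)/6)² = 0.111
te_Tooling = (1 + 4·6 + 11)/6 = 36/6 = 6; σ²_Tooling = ((11−1)/6)² = 2.778
te_Supplier sourcing = (11 + 4·12 + 13)/6 = 72/6 = 12; σ²_Supplier sourcing = ((13−11)/6)² = 0.111
te_Pilot run = (1 + 4·2 + 3)/6 = 12/6 = 2; σ²_Pilot run = ((3−1)/6)² = 0.111
te_QA = (4 + 4·6 + 20)/6 = 48/6 = 8; σ²_QA = ((20−4)/6)² = 7.111
te_Packaging design = (6 + 4·11 + 22)/6 = 72/6 = 12; σ²_Packaging design = ((22−6)/6)² = 7.111
te_Regulatory filing = (10 + 4·11 + 18)/6 = 72/6 = 12; σ²_Regulatory filing = ((18−10)/6)² = 1.778
te_Marketing collateral = (5 + 4·11 + 17)/6 = 66/6 = 11; σ²_Marketing collateral = ((17−5)/6)² = 4.000
te_Sales training = (5 + 4·10 + 21)/6 = 66/6 = 11; σ²_Sales training = ((21−5)/6)² = 7.111

Forward pass:
ES_Prototype build = 0; EF_Prototype build = 13
ES_User testing = 0; EF_User testing = 2
ES_Tooling = 0; EF_Tooling = 6
ES_Supplier sourcing = max(EF_Prototype build=13, EF_Tooling=6) = 13; EF_Supplier sourcing = 13+12 = 25
ES_Pilot run = 6; EF_Pilot run = 6+2 = 8
ES_QA = max(EF_Prototype build=13, EF_User testing=2) = 13; EF_QA = 13+8 = 21
ES_Packaging design = max(EF_Prototype build=13, EF_User testing=2) = 13; EF_Packaging design = 13+12 = 25
ES_Regulatory filing = max(EF_User testing=2, EF_Supplier sourcing=25) = 25; EF_Regulatory filing = 25+12 = 37
ES_Marketing collateral = 25; EF_Marketing collateral = 25+11 = 36
ES_Sales training = max(EF_Pilot run=8, EF_QA=21, EF_Regulatory filing=37, EF_Marketing collateral=36) = 37; EF_Sales training = 37+11 = 48
Expected project duration μ = 48 weeks. Critical path: Prototype build → Supplier sourcing → Regulatory filing → Sales training.

Variance along critical path = 2.778 + 0.111 + 1.778 + 7.111 = 11.778; σ = 3.432 weeks.
D = μ + z·σ = 48 + 1.645·3.432 = 53.6 weeks

53.6 weeks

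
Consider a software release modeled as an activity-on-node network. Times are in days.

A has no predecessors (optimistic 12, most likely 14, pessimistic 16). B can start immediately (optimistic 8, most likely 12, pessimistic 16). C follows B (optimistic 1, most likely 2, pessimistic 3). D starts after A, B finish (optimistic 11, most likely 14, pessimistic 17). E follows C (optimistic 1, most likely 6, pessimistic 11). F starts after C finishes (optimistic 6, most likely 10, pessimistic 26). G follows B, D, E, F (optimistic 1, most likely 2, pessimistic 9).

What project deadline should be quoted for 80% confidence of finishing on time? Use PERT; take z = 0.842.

te_A = (12 + 4·14 + 16)/6 = 84/6 = 14; σ²_A = ((16−12)/6)² = 0.444
te_B = (8 + 4·12 + 16)/6 = 72/6 = 12; σ²_B = ((16−8)/6)² = 1.778
te_C = (1 + 4·2 + 3)/6 = 12/6 = 2; σ²_C = ((3−1)/6)² = 0.111
te_D = (11 + 4·14 + 17)/6 = 84/6 = 14; σ²_D = ((17−11)/6)² = 1.000
te_E = (1 + 4·6 + 11)/6 = 36/6 = 6; σ²_E = ((11−1)/6)² = 2.778
te_F = (6 + 4·10 + 26)/6 = 72/6 = 12; σ²_F = ((26−6)/6)² = 11.111
te_G = (1 + 4·2 + 9)/6 = 18/6 = 3; σ²_G = ((9−1)/6)² = 1.778

Forward pass:
ES_A = 0; EF_A = 14
ES_B = 0; EF_B = 12
ES_C = 12; EF_C = 12+2 = 14
ES_D = max(EF_A=14, EF_B=12) = 14; EF_D = 14+14 = 28
ES_E = 14; EF_E = 14+6 = 20
ES_F = 14; EF_F = 14+12 = 26
ES_G = max(EF_B=12, EF_D=28, EF_E=20, EF_F=26) = 28; EF_G = 28+3 = 31
Expected project duration μ = 31 days. Critical path: A → D → G.

Variance along critical path = 0.444 + 1.000 + 1.778 = 3.222; σ = 1.795 days.
D = μ + z·σ = 31 + 0.842·1.795 = 32.5 days

32.5 days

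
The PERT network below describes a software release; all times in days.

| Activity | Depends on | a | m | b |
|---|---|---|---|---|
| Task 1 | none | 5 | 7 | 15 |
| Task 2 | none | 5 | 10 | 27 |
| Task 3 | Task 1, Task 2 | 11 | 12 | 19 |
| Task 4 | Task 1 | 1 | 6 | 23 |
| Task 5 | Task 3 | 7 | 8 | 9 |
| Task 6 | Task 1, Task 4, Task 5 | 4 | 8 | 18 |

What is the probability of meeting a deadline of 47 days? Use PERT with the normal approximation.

te_Task 1 = (5 + 4·7 + 15)/6 = 48/6 = 8; σ²_Task 1 = ((15−5)/6)² = 2.778
te_Task 2 = (5 + 4·10 + 27)/6 = 72/6 = 12; σ²_Task 2 = ((27−5)/6)² = 13.444
te_Task 3 = (11 + 4·12 + 19)/6 = 78/6 = 13; σ²_Task 3 = ((19−11)/6)² = 1.778
te_Task 4 = (1 + 4·6 + 23)/6 = 48/6 = 8; σ²_Task 4 = ((23−1)/6)² = 13.444
te_Task 5 = (7 + 4·8 + 9)/6 = 48/6 = 8; σ²_Task 5 = ((9−7)/6)² = 0.111
te_Task 6 = (4 + 4·8 + 18)/6 = 54/6 = 9; σ²_Task 6 = ((18−4)/6)² = 5.444

Forward pass:
ES_Task 1 = 0; EF_Task 1 = 8
ES_Task 2 = 0; EF_Task 2 = 12
ES_Task 3 = max(EF_Task 1=8, EF_Task 2=12) = 12; EF_Task 3 = 12+13 = 25
ES_Task 4 = 8; EF_Task 4 = 8+8 = 16
ES_Task 5 = 25; EF_Task 5 = 25+8 = 33
ES_Task 6 = max(EF_Task 1=8, EF_Task 4=16, EF_Task 5=33) = 33; EF_Task 6 = 33+9 = 42
Expected project duration μ = 42 days. Critical path: Task 2 → Task 3 → Task 5 → Task 6.

Variance along critical path = 13.444 + 1.778 + 0.111 + 5.444 = 20.778; σ = √20.778 = 4.558 days.
Z = (47 − 42) / 4.558 = 1.097
P(T ≤ 47) = Φ(1.097) ≈ 0.864

0.864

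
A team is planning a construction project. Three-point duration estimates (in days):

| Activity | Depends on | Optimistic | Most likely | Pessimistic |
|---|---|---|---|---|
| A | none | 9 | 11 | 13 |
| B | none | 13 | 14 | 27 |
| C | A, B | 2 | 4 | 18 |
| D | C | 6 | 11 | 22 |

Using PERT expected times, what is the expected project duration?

34 days

te_A = (9 + 4·11 + 13)/6 = 66/6 = 11
te_B = (13 + 4·14 + 27)/6 = 96/6 = 16
te_C = (2 + 4·4 + 18)/6 = 36/6 = 6
te_D = (6 + 4·11 + 22)/6 = 72/6 = 12

Forward pass:
ES_A = 0; EF_A = 11
ES_B = 0; EF_B = 16
ES_C = max(EF_A=11, EF_B=16) = 16; EF_C = 16+6 = 22
ES_D = 22; EF_D = 22+12 = 34
Expected project duration μ = 34 days. Critical path: B → C → D.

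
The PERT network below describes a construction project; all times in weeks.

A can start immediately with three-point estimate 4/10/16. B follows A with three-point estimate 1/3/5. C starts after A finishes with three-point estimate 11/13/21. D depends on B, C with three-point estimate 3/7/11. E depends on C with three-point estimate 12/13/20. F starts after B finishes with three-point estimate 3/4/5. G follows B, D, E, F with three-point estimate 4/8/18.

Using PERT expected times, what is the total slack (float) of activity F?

te_A = (4 + 4·10 + 16)/6 = 60/6 = 10
te_B = (1 + 4·3 + 5)/6 = 18/6 = 3
te_C = (11 + 4·13 + 21)/6 = 84/6 = 14
te_D = (3 + 4·7 + 11)/6 = 42/6 = 7
te_E = (12 + 4·13 + 20)/6 = 84/6 = 14
te_F = (3 + 4·4 + 5)/6 = 24/6 = 4
te_G = (4 + 4·8 + 18)/6 = 54/6 = 9

Forward pass:
ES_A = 0; EF_A = 10
ES_B = 10; EF_B = 10+3 = 13
ES_C = 10; EF_C = 10+14 = 24
ES_D = max(EF_B=13, EF_C=24) = 24; EF_D = 24+7 = 31
ES_E = 24; EF_E = 24+14 = 38
ES_F = 13; EF_F = 13+4 = 17
ES_G = max(EF_B=13, EF_D=31, EF_E=38, EF_F=17) = 38; EF_G = 38+9 = 47
Expected project duration μ = 47 weeks. Critical path: A → C → E → G.

Backward pass:
LF_G = 47; LS_G = 47−9 = 38
LF_F = LS_G = 38; LS_F = 38−4 = 34
LF_E = LS_G = 38; LS_E = 38−14 = 24
LF_D = LS_G = 38; LS_D = 38−7 = 31
LF_C = min(LS_D=31, LS_E=24) = 24; LS_C = 24−14 = 10
LF_B = min(LS_D=31, LS_F=34, LS_G=38) = 31; LS_B = 31−3 = 28
LF_A = min(LS_B=28, LS_C=10) = 10; LS_A = 10−10 = 0
Slack_F = LS_F − ES_F = 34 − 13 = 21

21 weeks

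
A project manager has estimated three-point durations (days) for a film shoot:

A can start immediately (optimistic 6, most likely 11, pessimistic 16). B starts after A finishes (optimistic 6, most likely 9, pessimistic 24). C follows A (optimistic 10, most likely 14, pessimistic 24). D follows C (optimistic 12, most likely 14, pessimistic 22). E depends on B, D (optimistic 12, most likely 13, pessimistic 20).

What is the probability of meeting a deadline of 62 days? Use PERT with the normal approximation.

0.975

te_A = (6 + 4·11 + 16)/6 = 66/6 = 11; σ²_A = ((16−6)/6)² = 2.778
te_B = (6 + 4·9 + 24)/6 = 66/6 = 11; σ²_B = ((24−6)/6)² = 9.000
te_C = (10 + 4·14 + 24)/6 = 90/6 = 15; σ²_C = ((24−10)/6)² = 5.444
te_D = (12 + 4·14 + 22)/6 = 90/6 = 15; σ²_D = ((22−12)/6)² = 2.778
te_E = (12 + 4·13 + 20)/6 = 84/6 = 14; σ²_E = ((20−12)/6)² = 1.778

Forward pass:
ES_A = 0; EF_A = 11
ES_B = 11; EF_B = 11+11 = 22
ES_C = 11; EF_C = 11+15 = 26
ES_D = 26; EF_D = 26+15 = 41
ES_E = max(EF_B=22, EF_D=41) = 41; EF_E = 41+14 = 55
Expected project duration μ = 55 days. Critical path: A → C → D → E.

Variance along critical path = 2.778 + 5.444 + 2.778 + 1.778 = 12.778; σ = √12.778 = 3.575 days.
Z = (62 − 55) / 3.575 = 1.958
P(T ≤ 62) = Φ(1.958) ≈ 0.975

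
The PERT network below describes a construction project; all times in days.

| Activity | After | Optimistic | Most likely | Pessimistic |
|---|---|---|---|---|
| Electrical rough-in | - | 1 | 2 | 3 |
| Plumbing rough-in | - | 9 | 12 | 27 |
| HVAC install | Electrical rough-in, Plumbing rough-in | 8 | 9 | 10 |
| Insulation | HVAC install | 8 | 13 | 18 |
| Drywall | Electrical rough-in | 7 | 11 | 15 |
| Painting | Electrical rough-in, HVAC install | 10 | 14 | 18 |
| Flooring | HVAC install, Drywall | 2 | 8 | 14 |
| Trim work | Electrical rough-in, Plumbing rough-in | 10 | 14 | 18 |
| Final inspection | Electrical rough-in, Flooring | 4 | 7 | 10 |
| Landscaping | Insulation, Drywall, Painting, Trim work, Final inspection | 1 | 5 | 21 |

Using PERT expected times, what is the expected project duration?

45 days

te_Electrical rough-in = (1 + 4·2 + 3)/6 = 12/6 = 2
te_Plumbing rough-in = (9 + 4·12 + 27)/6 = 84/6 = 14
te_HVAC install = (8 + 4·9 + 10)/6 = 54/6 = 9
te_Insulation = (8 + 4·13 + 18)/6 = 78/6 = 13
te_Drywall = (7 + 4·11 + 15)/6 = 66/6 = 11
te_Painting = (10 + 4·14 + 18)/6 = 84/6 = 14
te_Flooring = (2 + 4·8 + 14)/6 = 48/6 = 8
te_Trim work = (10 + 4·14 + 18)/6 = 84/6 = 14
te_Final inspection = (4 + 4·7 + 10)/6 = 42/6 = 7
te_Landscaping = (1 + 4·5 + 21)/6 = 42/6 = 7

Forward pass:
ES_Electrical rough-in = 0; EF_Electrical rough-in = 2
ES_Plumbing rough-in = 0; EF_Plumbing rough-in = 14
ES_HVAC install = max(EF_Electrical rough-in=2, EF_Plumbing rough-in=14) = 14; EF_HVAC install = 14+9 = 23
ES_Insulation = 23; EF_Insulation = 23+13 = 36
ES_Drywall = 2; EF_Drywall = 2+11 = 13
ES_Painting = max(EF_Electrical rough-in=2, EF_HVAC install=23) = 23; EF_Painting = 23+14 = 37
ES_Flooring = max(EF_HVAC install=23, EF_Drywall=13) = 23; EF_Flooring = 23+8 = 31
ES_Trim work = max(EF_Electrical rough-in=2, EF_Plumbing rough-in=14) = 14; EF_Trim work = 14+14 = 28
ES_Final inspection = max(EF_Electrical rough-in=2, EF_Flooring=31) = 31; EF_Final inspection = 31+7 = 38
ES_Landscaping = max(EF_Insulation=36, EF_Drywall=13, EF_Painting=37, EF_Trim work=28, EF_Final inspection=38) = 38; EF_Landscaping = 38+7 = 45
Expected project duration μ = 45 days. Critical path: Plumbing rough-in → HVAC install → Flooring → Final inspection → Landscaping.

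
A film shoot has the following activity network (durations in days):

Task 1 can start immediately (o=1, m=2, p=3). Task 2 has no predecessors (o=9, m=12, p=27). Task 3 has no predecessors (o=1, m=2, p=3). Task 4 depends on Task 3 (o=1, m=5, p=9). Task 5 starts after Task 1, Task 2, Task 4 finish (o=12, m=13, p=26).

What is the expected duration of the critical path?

te_Task 1 = (1 + 4·2 + 3)/6 = 12/6 = 2
te_Task 2 = (9 + 4·12 + 27)/6 = 84/6 = 14
te_Task 3 = (1 + 4·2 + 3)/6 = 12/6 = 2
te_Task 4 = (1 + 4·5 + 9)/6 = 30/6 = 5
te_Task 5 = (12 + 4·13 + 26)/6 = 90/6 = 15

Forward pass:
ES_Task 1 = 0; EF_Task 1 = 2
ES_Task 2 = 0; EF_Task 2 = 14
ES_Task 3 = 0; EF_Task 3 = 2
ES_Task 4 = 2; EF_Task 4 = 2+5 = 7
ES_Task 5 = max(EF_Task 1=2, EF_Task 2=14, EF_Task 4=7) = 14; EF_Task 5 = 14+15 = 29
Expected project duration μ = 29 days. Critical path: Task 2 → Task 5.

29 days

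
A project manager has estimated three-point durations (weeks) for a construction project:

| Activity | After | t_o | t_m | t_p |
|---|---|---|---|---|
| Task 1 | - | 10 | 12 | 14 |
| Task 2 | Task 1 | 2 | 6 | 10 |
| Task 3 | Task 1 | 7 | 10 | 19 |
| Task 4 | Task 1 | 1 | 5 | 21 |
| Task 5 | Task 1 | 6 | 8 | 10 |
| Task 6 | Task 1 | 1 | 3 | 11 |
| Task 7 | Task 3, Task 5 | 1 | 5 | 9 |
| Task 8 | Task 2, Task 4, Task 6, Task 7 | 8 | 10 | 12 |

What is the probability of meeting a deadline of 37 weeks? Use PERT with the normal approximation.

te_Task 1 = (10 + 4·12 + 14)/6 = 72/6 = 12; σ²_Task 1 = ((14−10)/6)² = 0.444
te_Task 2 = (2 + 4·6 + 10)/6 = 36/6 = 6; σ²_Task 2 = ((10−2)/6)² = 1.778
te_Task 3 = (7 + 4·10 + 19)/6 = 66/6 = 11; σ²_Task 3 = ((19−7)/6)² = 4.000
te_Task 4 = (1 + 4·5 + 21)/6 = 42/6 = 7; σ²_Task 4 = ((21−1)/6)² = 11.111
te_Task 5 = (6 + 4·8 + 10)/6 = 48/6 = 8; σ²_Task 5 = ((10−6)/6)² = 0.444
te_Task 6 = (1 + 4·3 + 11)/6 = 24/6 = 4; σ²_Task 6 = ((11−1)/6)² = 2.778
te_Task 7 = (1 + 4·5 + 9)/6 = 30/6 = 5; σ²_Task 7 = ((9−1)/6)² = 1.778
te_Task 8 = (8 + 4·10 + 12)/6 = 60/6 = 10; σ²_Task 8 = ((12−8)/6)² = 0.444

Forward pass:
ES_Task 1 = 0; EF_Task 1 = 12
ES_Task 2 = 12; EF_Task 2 = 12+6 = 18
ES_Task 3 = 12; EF_Task 3 = 12+11 = 23
ES_Task 4 = 12; EF_Task 4 = 12+7 = 19
ES_Task 5 = 12; EF_Task 5 = 12+8 = 20
ES_Task 6 = 12; EF_Task 6 = 12+4 = 16
ES_Task 7 = max(EF_Task 3=23, EF_Task 5=20) = 23; EF_Task 7 = 23+5 = 28
ES_Task 8 = max(EF_Task 2=18, EF_Task 4=19, EF_Task 6=16, EF_Task 7=28) = 28; EF_Task 8 = 28+10 = 38
Expected project duration μ = 38 weeks. Critical path: Task 1 → Task 3 → Task 7 → Task 8.

Variance along critical path = 0.444 + 4.000 + 1.778 + 0.444 = 6.667; σ = √6.667 = 2.582 weeks.
Z = (37 − 38) / 2.582 = -0.387
P(T ≤ 37) = Φ(-0.387) ≈ 0.349

0.349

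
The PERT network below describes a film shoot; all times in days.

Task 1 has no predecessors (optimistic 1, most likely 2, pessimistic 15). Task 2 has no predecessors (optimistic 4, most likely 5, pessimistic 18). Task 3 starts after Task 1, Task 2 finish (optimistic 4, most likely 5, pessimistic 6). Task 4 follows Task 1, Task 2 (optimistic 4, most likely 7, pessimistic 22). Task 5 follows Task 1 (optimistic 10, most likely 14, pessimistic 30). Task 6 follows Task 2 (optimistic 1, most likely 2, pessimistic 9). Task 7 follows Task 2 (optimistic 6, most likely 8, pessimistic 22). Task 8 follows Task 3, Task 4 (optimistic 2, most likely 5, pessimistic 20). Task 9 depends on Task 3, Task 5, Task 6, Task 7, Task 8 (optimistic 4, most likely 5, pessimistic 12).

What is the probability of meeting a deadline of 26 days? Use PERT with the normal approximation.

0.275

te_Task 1 = (1 + 4·2 + 15)/6 = 24/6 = 4; σ²_Task 1 = ((15−1)/6)² = 5.444
te_Task 2 = (4 + 4·5 + 18)/6 = 42/6 = 7; σ²_Task 2 = ((18−4)/6)² = 5.444
te_Task 3 = (4 + 4·5 + 6)/6 = 30/6 = 5; σ²_Task 3 = ((6−4)/6)² = 0.111
te_Task 4 = (4 + 4·7 + 22)/6 = 54/6 = 9; σ²_Task 4 = ((22−4)/6)² = 9.000
te_Task 5 = (10 + 4·14 + 30)/6 = 96/6 = 16; σ²_Task 5 = ((30−10)/6)² = 11.111
te_Task 6 = (1 + 4·2 + 9)/6 = 18/6 = 3; σ²_Task 6 = ((9−1)/6)² = 1.778
te_Task 7 = (6 + 4·8 + 22)/6 = 60/6 = 10; σ²_Task 7 = ((22−6)/6)² = 7.111
te_Task 8 = (2 + 4·5 + 20)/6 = 42/6 = 7; σ²_Task 8 = ((20−2)/6)² = 9.000
te_Task 9 = (4 + 4·5 + 12)/6 = 36/6 = 6; σ²_Task 9 = ((12−4)/6)² = 1.778

Forward pass:
ES_Task 1 = 0; EF_Task 1 = 4
ES_Task 2 = 0; EF_Task 2 = 7
ES_Task 3 = max(EF_Task 1=4, EF_Task 2=7) = 7; EF_Task 3 = 7+5 = 12
ES_Task 4 = max(EF_Task 1=4, EF_Task 2=7) = 7; EF_Task 4 = 7+9 = 16
ES_Task 5 = 4; EF_Task 5 = 4+16 = 20
ES_Task 6 = 7; EF_Task 6 = 7+3 = 10
ES_Task 7 = 7; EF_Task 7 = 7+10 = 17
ES_Task 8 = max(EF_Task 3=12, EF_Task 4=16) = 16; EF_Task 8 = 16+7 = 23
ES_Task 9 = max(EF_Task 3=12, EF_Task 5=20, EF_Task 6=10, EF_Task 7=17, EF_Task 8=23) = 23; EF_Task 9 = 23+6 = 29
Expected project duration μ = 29 days. Critical path: Task 2 → Task 4 → Task 8 → Task 9.

Variance along critical path = 5.444 + 9.000 + 9.000 + 1.778 = 25.222; σ = √25.222 = 5.022 days.
Z = (26 − 29) / 5.022 = -0.597
P(T ≤ 26) = Φ(-0.597) ≈ 0.275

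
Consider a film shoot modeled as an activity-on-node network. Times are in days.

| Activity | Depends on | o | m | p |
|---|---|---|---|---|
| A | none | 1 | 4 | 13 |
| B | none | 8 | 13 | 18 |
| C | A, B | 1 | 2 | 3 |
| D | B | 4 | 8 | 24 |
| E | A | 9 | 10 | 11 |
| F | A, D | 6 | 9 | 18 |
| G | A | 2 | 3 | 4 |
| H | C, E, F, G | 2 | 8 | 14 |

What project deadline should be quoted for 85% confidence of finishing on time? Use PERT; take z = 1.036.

te_A = (1 + 4·4 + 13)/6 = 30/6 = 5; σ²_A = ((13−1)/6)² = 4.000
te_B = (8 + 4·13 + 18)/6 = 78/6 = 13; σ²_B = ((18−8)/6)² = 2.778
te_C = (1 + 4·2 + 3)/6 = 12/6 = 2; σ²_C = ((3−1)/6)² = 0.111
te_D = (4 + 4·8 + 24)/6 = 60/6 = 10; σ²_D = ((24−4)/6)² = 11.111
te_E = (9 + 4·10 + 11)/6 = 60/6 = 10; σ²_E = ((11−9)/6)² = 0.111
te_F = (6 + 4·9 + 18)/6 = 60/6 = 10; σ²_F = ((18−6)/6)² = 4.000
te_G = (2 + 4·3 + 4)/6 = 18/6 = 3; σ²_G = ((4−2)/6)² = 0.111
te_H = (2 + 4·8 + 14)/6 = 48/6 = 8; σ²_H = ((14−2)/6)² = 4.000

Forward pass:
ES_A = 0; EF_A = 5
ES_B = 0; EF_B = 13
ES_C = max(EF_A=5, EF_B=13) = 13; EF_C = 13+2 = 15
ES_D = 13; EF_D = 13+10 = 23
ES_E = 5; EF_E = 5+10 = 15
ES_F = max(EF_A=5, EF_D=23) = 23; EF_F = 23+10 = 33
ES_G = 5; EF_G = 5+3 = 8
ES_H = max(EF_C=15, EF_E=15, EF_F=33, EF_G=8) = 33; EF_H = 33+8 = 41
Expected project duration μ = 41 days. Critical path: B → D → F → H.

Variance along critical path = 2.778 + 11.111 + 4.000 + 4.000 = 21.889; σ = 4.679 days.
D = μ + z·σ = 41 + 1.036·4.679 = 45.8 days

45.8 days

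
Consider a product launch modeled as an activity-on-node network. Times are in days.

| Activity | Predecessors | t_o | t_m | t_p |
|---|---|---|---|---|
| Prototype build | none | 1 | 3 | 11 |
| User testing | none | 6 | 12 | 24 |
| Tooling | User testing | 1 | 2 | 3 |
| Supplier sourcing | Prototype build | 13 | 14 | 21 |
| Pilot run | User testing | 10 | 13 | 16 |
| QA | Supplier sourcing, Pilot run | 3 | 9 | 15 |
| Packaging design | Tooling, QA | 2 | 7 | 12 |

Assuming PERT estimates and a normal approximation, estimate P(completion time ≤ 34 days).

0.025

te_Prototype build = (1 + 4·3 + 11)/6 = 24/6 = 4; σ²_Prototype build = ((11−1)/6)² = 2.778
te_User testing = (6 + 4·12 + 24)/6 = 78/6 = 13; σ²_User testing = ((24−6)/6)² = 9.000
te_Tooling = (1 + 4·2 + 3)/6 = 12/6 = 2; σ²_Tooling = ((3−1)/6)² = 0.111
te_Supplier sourcing = (13 + 4·14 + 21)/6 = 90/6 = 15; σ²_Supplier sourcing = ((21−13)/6)² = 1.778
te_Pilot run = (10 + 4·13 + 16)/6 = 78/6 = 13; σ²_Pilot run = ((16−10)/6)² = 1.000
te_QA = (3 + 4·9 + 15)/6 = 54/6 = 9; σ²_QA = ((15−3)/6)² = 4.000
te_Packaging design = (2 + 4·7 + 12)/6 = 42/6 = 7; σ²_Packaging design = ((12−2)/6)² = 2.778

Forward pass:
ES_Prototype build = 0; EF_Prototype build = 4
ES_User testing = 0; EF_User testing = 13
ES_Tooling = 13; EF_Tooling = 13+2 = 15
ES_Supplier sourcing = 4; EF_Supplier sourcing = 4+15 = 19
ES_Pilot run = 13; EF_Pilot run = 13+13 = 26
ES_QA = max(EF_Supplier sourcing=19, EF_Pilot run=26) = 26; EF_QA = 26+9 = 35
ES_Packaging design = max(EF_Tooling=15, EF_QA=35) = 35; EF_Packaging design = 35+7 = 42
Expected project duration μ = 42 days. Critical path: User testing → Pilot run → QA → Packaging design.

Variance along critical path = 9.000 + 1.000 + 4.000 + 2.778 = 16.778; σ = √16.778 = 4.096 days.
Z = (34 − 42) / 4.096 = -1.953
P(T ≤ 34) = Φ(-1.953) ≈ 0.025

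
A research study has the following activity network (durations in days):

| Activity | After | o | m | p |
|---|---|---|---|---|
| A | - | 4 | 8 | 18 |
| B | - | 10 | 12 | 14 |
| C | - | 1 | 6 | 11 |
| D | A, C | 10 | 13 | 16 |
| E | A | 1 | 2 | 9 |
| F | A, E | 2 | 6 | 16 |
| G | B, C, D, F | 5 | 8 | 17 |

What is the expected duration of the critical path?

te_A = (4 + 4·8 + 18)/6 = 54/6 = 9
te_B = (10 + 4·12 + 14)/6 = 72/6 = 12
te_C = (1 + 4·6 + 11)/6 = 36/6 = 6
te_D = (10 + 4·13 + 16)/6 = 78/6 = 13
te_E = (1 + 4·2 + 9)/6 = 18/6 = 3
te_F = (2 + 4·6 + 16)/6 = 42/6 = 7
te_G = (5 + 4·8 + 17)/6 = 54/6 = 9

Forward pass:
ES_A = 0; EF_A = 9
ES_B = 0; EF_B = 12
ES_C = 0; EF_C = 6
ES_D = max(EF_A=9, EF_C=6) = 9; EF_D = 9+13 = 22
ES_E = 9; EF_E = 9+3 = 12
ES_F = max(EF_A=9, EF_E=12) = 12; EF_F = 12+7 = 19
ES_G = max(EF_B=12, EF_C=6, EF_D=22, EF_F=19) = 22; EF_G = 22+9 = 31
Expected project duration μ = 31 days. Critical path: A → D → G.

31 days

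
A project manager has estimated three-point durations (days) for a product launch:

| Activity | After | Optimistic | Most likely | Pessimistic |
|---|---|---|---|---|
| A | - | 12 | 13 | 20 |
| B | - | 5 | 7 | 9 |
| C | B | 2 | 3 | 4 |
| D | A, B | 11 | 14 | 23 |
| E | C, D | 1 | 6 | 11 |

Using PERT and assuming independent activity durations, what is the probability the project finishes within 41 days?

te_A = (12 + 4·13 + 20)/6 = 84/6 = 14; σ²_A = ((20−12)/6)² = 1.778
te_B = (5 + 4·7 + 9)/6 = 42/6 = 7; σ²_B = ((9−5)/6)² = 0.444
te_C = (2 + 4·3 + 4)/6 = 18/6 = 3; σ²_C = ((4−2)/6)² = 0.111
te_D = (11 + 4·14 + 23)/6 = 90/6 = 15; σ²_D = ((23−11)/6)² = 4.000
te_E = (1 + 4·6 + 11)/6 = 36/6 = 6; σ²_E = ((11−1)/6)² = 2.778

Forward pass:
ES_A = 0; EF_A = 14
ES_B = 0; EF_B = 7
ES_C = 7; EF_C = 7+3 = 10
ES_D = max(EF_A=14, EF_B=7) = 14; EF_D = 14+15 = 29
ES_E = max(EF_C=10, EF_D=29) = 29; EF_E = 29+6 = 35
Expected project duration μ = 35 days. Critical path: A → D → E.

Variance along critical path = 1.778 + 4.000 + 2.778 = 8.556; σ = √8.556 = 2.925 days.
Z = (41 − 35) / 2.925 = 2.051
P(T ≤ 41) = Φ(2.051) ≈ 0.980

0.980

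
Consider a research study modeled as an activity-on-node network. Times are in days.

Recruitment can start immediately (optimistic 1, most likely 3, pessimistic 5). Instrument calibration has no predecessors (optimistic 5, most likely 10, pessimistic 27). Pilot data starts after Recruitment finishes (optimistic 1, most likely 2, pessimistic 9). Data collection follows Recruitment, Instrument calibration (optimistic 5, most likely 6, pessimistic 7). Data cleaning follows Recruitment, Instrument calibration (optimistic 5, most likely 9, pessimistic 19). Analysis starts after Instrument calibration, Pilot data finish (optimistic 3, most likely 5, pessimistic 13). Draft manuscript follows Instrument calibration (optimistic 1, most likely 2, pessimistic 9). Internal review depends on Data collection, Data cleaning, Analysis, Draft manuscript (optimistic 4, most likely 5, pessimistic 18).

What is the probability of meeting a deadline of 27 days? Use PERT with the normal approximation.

0.343

te_Recruitment = (1 + 4·3 + 5)/6 = 18/6 = 3; σ²_Recruitment = ((5−1)/6)² = 0.444
te_Instrument calibration = (5 + 4·10 + 27)/6 = 72/6 = 12; σ²_Instrument calibration = ((27−5)/6)² = 13.444
te_Pilot data = (1 + 4·2 + 9)/6 = 18/6 = 3; σ²_Pilot data = ((9−1)/6)² = 1.778
te_Data collection = (5 + 4·6 + 7)/6 = 36/6 = 6; σ²_Data collection = ((7−5)/6)² = 0.111
te_Data cleaning = (5 + 4·9 + 19)/6 = 60/6 = 10; σ²_Data cleaning = ((19−5)/6)² = 5.444
te_Analysis = (3 + 4·5 + 13)/6 = 36/6 = 6; σ²_Analysis = ((13−3)/6)² = 2.778
te_Draft manuscript = (1 + 4·2 + 9)/6 = 18/6 = 3; σ²_Draft manuscript = ((9−1)/6)² = 1.778
te_Internal review = (4 + 4·5 + 18)/6 = 42/6 = 7; σ²_Internal review = ((18−4)/6)² = 5.444

Forward pass:
ES_Recruitment = 0; EF_Recruitment = 3
ES_Instrument calibration = 0; EF_Instrument calibration = 12
ES_Pilot data = 3; EF_Pilot data = 3+3 = 6
ES_Data collection = max(EF_Recruitment=3, EF_Instrument calibration=12) = 12; EF_Data collection = 12+6 = 18
ES_Data cleaning = max(EF_Recruitment=3, EF_Instrument calibration=12) = 12; EF_Data cleaning = 12+10 = 22
ES_Analysis = max(EF_Instrument calibration=12, EF_Pilot data=6) = 12; EF_Analysis = 12+6 = 18
ES_Draft manuscript = 12; EF_Draft manuscript = 12+3 = 15
ES_Internal review = max(EF_Data collection=18, EF_Data cleaning=22, EF_Analysis=18, EF_Draft manuscript=15) = 22; EF_Internal review = 22+7 = 29
Expected project duration μ = 29 days. Critical path: Instrument calibration → Data cleaning → Internal review.

Variance along critical path = 13.444 + 5.444 + 5.444 = 24.333; σ = √24.333 = 4.933 days.
Z = (27 − 29) / 4.933 = -0.405
P(T ≤ 27) = Φ(-0.405) ≈ 0.343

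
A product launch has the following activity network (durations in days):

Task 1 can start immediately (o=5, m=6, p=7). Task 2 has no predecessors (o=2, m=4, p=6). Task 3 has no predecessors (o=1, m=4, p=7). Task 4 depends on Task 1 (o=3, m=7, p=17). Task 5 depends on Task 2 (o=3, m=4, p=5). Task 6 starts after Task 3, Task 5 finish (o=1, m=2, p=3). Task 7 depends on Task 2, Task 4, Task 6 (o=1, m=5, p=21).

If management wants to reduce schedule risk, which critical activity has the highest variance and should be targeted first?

te_Task 1 = (5 + 4·6 + 7)/6 = 36/6 = 6; σ²_Task 1 = ((7−5)/6)² = 0.111
te_Task 2 = (2 + 4·4 + 6)/6 = 24/6 = 4; σ²_Task 2 = ((6−2)/6)² = 0.444
te_Task 3 = (1 + 4·4 + 7)/6 = 24/6 = 4; σ²_Task 3 = ((7−1)/6)² = 1.000
te_Task 4 = (3 + 4·7 + 17)/6 = 48/6 = 8; σ²_Task 4 = ((17−3)/6)² = 5.444
te_Task 5 = (3 + 4·4 + 5)/6 = 24/6 = 4; σ²_Task 5 = ((5−3)/6)² = 0.111
te_Task 6 = (1 + 4·2 + 3)/6 = 12/6 = 2; σ²_Task 6 = ((3−1)/6)² = 0.111
te_Task 7 = (1 + 4·5 + 21)/6 = 42/6 = 7; σ²_Task 7 = ((21−1)/6)² = 11.111

Forward pass:
ES_Task 1 = 0; EF_Task 1 = 6
ES_Task 2 = 0; EF_Task 2 = 4
ES_Task 3 = 0; EF_Task 3 = 4
ES_Task 4 = 6; EF_Task 4 = 6+8 = 14
ES_Task 5 = 4; EF_Task 5 = 4+4 = 8
ES_Task 6 = max(EF_Task 3=4, EF_Task 5=8) = 8; EF_Task 6 = 8+2 = 10
ES_Task 7 = max(EF_Task 2=4, EF_Task 4=14, EF_Task 6=10) = 14; EF_Task 7 = 14+7 = 21
Expected project duration μ = 21 days. Critical path: Task 1 → Task 4 → Task 7.

Variances on critical path: σ²_Task 1=0.111, σ²_Task 4=5.444, σ²_Task 7=11.111.
Largest is σ²_Task 7 = 11.111.

Task 7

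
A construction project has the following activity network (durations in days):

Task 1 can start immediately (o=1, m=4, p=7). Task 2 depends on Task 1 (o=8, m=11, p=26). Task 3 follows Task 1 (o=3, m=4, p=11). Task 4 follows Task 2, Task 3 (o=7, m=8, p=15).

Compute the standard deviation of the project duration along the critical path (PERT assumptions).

3.43 days

te_Task 1 = (1 + 4·4 + 7)/6 = 24/6 = 4; σ²_Task 1 = ((7−1)/6)² = 1.000
te_Task 2 = (8 + 4·11 + 26)/6 = 78/6 = 13; σ²_Task 2 = ((26−8)/6)² = 9.000
te_Task 3 = (3 + 4·4 + 11)/6 = 30/6 = 5; σ²_Task 3 = ((11−3)/6)² = 1.778
te_Task 4 = (7 + 4·8 + 15)/6 = 54/6 = 9; σ²_Task 4 = ((15−7)/6)² = 1.778

Forward pass:
ES_Task 1 = 0; EF_Task 1 = 4
ES_Task 2 = 4; EF_Task 2 = 4+13 = 17
ES_Task 3 = 4; EF_Task 3 = 4+5 = 9
ES_Task 4 = max(EF_Task 2=17, EF_Task 3=9) = 17; EF_Task 4 = 17+9 = 26
Expected project duration μ = 26 days. Critical path: Task 1 → Task 2 → Task 4.

Variance along critical path = 1.000 + 9.000 + 1.778 = 11.778
σ = √11.778 = 3.432 days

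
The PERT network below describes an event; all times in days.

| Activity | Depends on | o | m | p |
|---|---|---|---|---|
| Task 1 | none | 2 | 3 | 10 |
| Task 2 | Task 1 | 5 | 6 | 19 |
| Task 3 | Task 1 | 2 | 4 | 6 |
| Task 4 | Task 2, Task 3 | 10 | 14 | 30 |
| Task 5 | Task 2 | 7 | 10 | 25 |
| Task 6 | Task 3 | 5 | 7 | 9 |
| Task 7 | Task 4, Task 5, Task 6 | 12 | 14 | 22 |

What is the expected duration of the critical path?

43 days

te_Task 1 = (2 + 4·3 + 10)/6 = 24/6 = 4
te_Task 2 = (5 + 4·6 + 19)/6 = 48/6 = 8
te_Task 3 = (2 + 4·4 + 6)/6 = 24/6 = 4
te_Task 4 = (10 + 4·14 + 30)/6 = 96/6 = 16
te_Task 5 = (7 + 4·10 + 25)/6 = 72/6 = 12
te_Task 6 = (5 + 4·7 + 9)/6 = 42/6 = 7
te_Task 7 = (12 + 4·14 + 22)/6 = 90/6 = 15

Forward pass:
ES_Task 1 = 0; EF_Task 1 = 4
ES_Task 2 = 4; EF_Task 2 = 4+8 = 12
ES_Task 3 = 4; EF_Task 3 = 4+4 = 8
ES_Task 4 = max(EF_Task 2=12, EF_Task 3=8) = 12; EF_Task 4 = 12+16 = 28
ES_Task 5 = 12; EF_Task 5 = 12+12 = 24
ES_Task 6 = 8; EF_Task 6 = 8+7 = 15
ES_Task 7 = max(EF_Task 4=28, EF_Task 5=24, EF_Task 6=15) = 28; EF_Task 7 = 28+15 = 43
Expected project duration μ = 43 days. Critical path: Task 1 → Task 2 → Task 4 → Task 7.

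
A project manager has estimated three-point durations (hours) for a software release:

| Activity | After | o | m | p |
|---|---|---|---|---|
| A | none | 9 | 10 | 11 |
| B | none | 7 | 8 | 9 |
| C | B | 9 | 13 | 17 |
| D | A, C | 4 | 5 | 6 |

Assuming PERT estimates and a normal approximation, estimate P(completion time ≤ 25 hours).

te_A = (9 + 4·10 + 11)/6 = 60/6 = 10; σ²_A = ((11−9)/6)² = 0.111
te_B = (7 + 4·8 + 9)/6 = 48/6 = 8; σ²_B = ((9−7)/6)² = 0.111
te_C = (9 + 4·13 + 17)/6 = 78/6 = 13; σ²_C = ((17−9)/6)² = 1.778
te_D = (4 + 4·5 + 6)/6 = 30/6 = 5; σ²_D = ((6−4)/6)² = 0.111

Forward pass:
ES_A = 0; EF_A = 10
ES_B = 0; EF_B = 8
ES_C = 8; EF_C = 8+13 = 21
ES_D = max(EF_A=10, EF_C=21) = 21; EF_D = 21+5 = 26
Expected project duration μ = 26 hours. Critical path: B → C → D.

Variance along critical path = 0.111 + 1.778 + 0.111 = 2.000; σ = √2.000 = 1.414 hours.
Z = (25 − 26) / 1.414 = -0.707
P(T ≤ 25) = Φ(-0.707) ≈ 0.240

0.240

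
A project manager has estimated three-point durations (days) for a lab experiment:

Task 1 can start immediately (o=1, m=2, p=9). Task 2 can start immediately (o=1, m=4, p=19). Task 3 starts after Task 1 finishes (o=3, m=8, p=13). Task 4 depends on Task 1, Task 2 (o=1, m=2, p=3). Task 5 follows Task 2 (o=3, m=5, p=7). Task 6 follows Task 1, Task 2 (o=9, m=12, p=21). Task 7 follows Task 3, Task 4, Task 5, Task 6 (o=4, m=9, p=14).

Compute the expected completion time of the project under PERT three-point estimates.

te_Task 1 = (1 + 4·2 + 9)/6 = 18/6 = 3
te_Task 2 = (1 + 4·4 + 19)/6 = 36/6 = 6
te_Task 3 = (3 + 4·8 + 13)/6 = 48/6 = 8
te_Task 4 = (1 + 4·2 + 3)/6 = 12/6 = 2
te_Task 5 = (3 + 4·5 + 7)/6 = 30/6 = 5
te_Task 6 = (9 + 4·12 + 21)/6 = 78/6 = 13
te_Task 7 = (4 + 4·9 + 14)/6 = 54/6 = 9

Forward pass:
ES_Task 1 = 0; EF_Task 1 = 3
ES_Task 2 = 0; EF_Task 2 = 6
ES_Task 3 = 3; EF_Task 3 = 3+8 = 11
ES_Task 4 = max(EF_Task 1=3, EF_Task 2=6) = 6; EF_Task 4 = 6+2 = 8
ES_Task 5 = 6; EF_Task 5 = 6+5 = 11
ES_Task 6 = max(EF_Task 1=3, EF_Task 2=6) = 6; EF_Task 6 = 6+13 = 19
ES_Task 7 = max(EF_Task 3=11, EF_Task 4=8, EF_Task 5=11, EF_Task 6=19) = 19; EF_Task 7 = 19+9 = 28
Expected project duration μ = 28 days. Critical path: Task 2 → Task 6 → Task 7.

28 days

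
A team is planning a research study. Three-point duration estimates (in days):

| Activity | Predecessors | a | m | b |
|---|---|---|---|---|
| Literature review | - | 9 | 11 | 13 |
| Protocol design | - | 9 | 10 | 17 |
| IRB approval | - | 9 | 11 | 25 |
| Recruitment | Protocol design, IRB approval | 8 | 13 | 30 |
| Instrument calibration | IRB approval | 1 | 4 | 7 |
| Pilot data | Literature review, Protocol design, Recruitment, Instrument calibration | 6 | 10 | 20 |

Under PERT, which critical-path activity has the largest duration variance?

Recruitment

te_Literature review = (9 + 4·11 + 13)/6 = 66/6 = 11; σ²_Literature review = ((13−9)/6)² = 0.444
te_Protocol design = (9 + 4·10 + 17)/6 = 66/6 = 11; σ²_Protocol design = ((17−9)/6)² = 1.778
te_IRB approval = (9 + 4·11 + 25)/6 = 78/6 = 13; σ²_IRB approval = ((25−9)/6)² = 7.111
te_Recruitment = (8 + 4·13 + 30)/6 = 90/6 = 15; σ²_Recruitment = ((30−8)/6)² = 13.444
te_Instrument calibration = (1 + 4·4 + 7)/6 = 24/6 = 4; σ²_Instrument calibration = ((7−1)/6)² = 1.000
te_Pilot data = (6 + 4·10 + 20)/6 = 66/6 = 11; σ²_Pilot data = ((20−6)/6)² = 5.444

Forward pass:
ES_Literature review = 0; EF_Literature review = 11
ES_Protocol design = 0; EF_Protocol design = 11
ES_IRB approval = 0; EF_IRB approval = 13
ES_Recruitment = max(EF_Protocol design=11, EF_IRB approval=13) = 13; EF_Recruitment = 13+15 = 28
ES_Instrument calibration = 13; EF_Instrument calibration = 13+4 = 17
ES_Pilot data = max(EF_Literature review=11, EF_Protocol design=11, EF_Recruitment=28, EF_Instrument calibration=17) = 28; EF_Pilot data = 28+11 = 39
Expected project duration μ = 39 days. Critical path: IRB approval → Recruitment → Pilot data.

Variances on critical path: σ²_IRB approval=7.111, σ²_Recruitment=13.444, σ²_Pilot data=5.444.
Largest is σ²_Recruitment = 13.444.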